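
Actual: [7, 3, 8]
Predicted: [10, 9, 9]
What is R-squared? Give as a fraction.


Mean(y) = 6. SS_res = 46. SS_tot = 14. R^2 = 1 - 46/(14) = -16/7.

-16/7


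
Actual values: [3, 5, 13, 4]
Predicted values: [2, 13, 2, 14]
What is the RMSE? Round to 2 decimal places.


MSE = 71.5000. RMSE = sqrt(71.5000) = 8.46.

8.46


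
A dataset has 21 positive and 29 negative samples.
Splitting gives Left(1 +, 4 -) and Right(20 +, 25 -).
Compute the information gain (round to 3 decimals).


H(parent) = 0.9815. H(left) = 0.7219, H(right) = 0.9911. Weighted = (5/50)*0.7219 + (45/50)*0.9911 = 0.9642. IG = 0.9815 - 0.9642 = 0.0173, which rounds to 0.017.

0.017


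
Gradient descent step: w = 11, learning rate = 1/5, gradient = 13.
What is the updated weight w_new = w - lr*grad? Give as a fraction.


w_new = 11 - 1/5 * 13 = 11 - 13/5 = 42/5.

42/5


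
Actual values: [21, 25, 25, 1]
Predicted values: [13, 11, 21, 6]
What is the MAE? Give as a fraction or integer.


MAE = (1/4) * (|21-13|=8 + |25-11|=14 + |25-21|=4 + |1-6|=5). Sum = 31. MAE = 31/4.

31/4


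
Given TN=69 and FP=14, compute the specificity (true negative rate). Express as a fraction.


Specificity = TN / (TN + FP) = 69 / 83 = 69/83.

69/83


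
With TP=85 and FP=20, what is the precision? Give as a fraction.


Precision = TP / (TP + FP) = 85 / 105 = 17/21.

17/21


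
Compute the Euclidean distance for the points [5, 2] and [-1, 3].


d = sqrt(sum of squared differences). (5--1)^2=36, (2-3)^2=1. Sum = 37.

sqrt(37)


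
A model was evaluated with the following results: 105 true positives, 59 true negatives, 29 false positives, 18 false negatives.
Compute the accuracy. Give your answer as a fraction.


Accuracy = (TP + TN) / (TP + TN + FP + FN) = (105 + 59) / 211 = 164/211.

164/211


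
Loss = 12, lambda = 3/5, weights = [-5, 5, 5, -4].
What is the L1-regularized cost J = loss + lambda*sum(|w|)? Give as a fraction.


L1 norm = sum(|w|) = 19. J = 12 + 3/5 * 19 = 117/5.

117/5


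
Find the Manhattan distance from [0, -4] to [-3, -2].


d = sum of absolute differences: |0--3|=3 + |-4--2|=2 = 5.

5


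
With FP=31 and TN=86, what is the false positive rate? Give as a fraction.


FPR = FP / (FP + TN) = 31 / 117 = 31/117.

31/117


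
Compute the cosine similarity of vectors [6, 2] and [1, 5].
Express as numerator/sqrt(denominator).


dot = 16. |a|^2 = 40, |b|^2 = 26. cos = 16/sqrt(1040).

16/sqrt(1040)


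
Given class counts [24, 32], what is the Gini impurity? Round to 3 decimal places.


Total = 56. Proportions: 24/56, 32/56. sum(p_i^2) = 0.5102. Gini = 1 - 0.5102 = 0.4898, which rounds to 0.490.

0.490


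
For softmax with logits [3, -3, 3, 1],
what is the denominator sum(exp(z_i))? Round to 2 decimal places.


Denom = e^3=20.0855 + e^-3=0.0498 + e^3=20.0855 + e^1=2.7183. Sum = 42.9391, which rounds to 42.94.

42.94


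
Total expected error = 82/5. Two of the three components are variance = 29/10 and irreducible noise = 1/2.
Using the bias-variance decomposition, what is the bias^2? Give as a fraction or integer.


Total error = bias^2 + variance + irreducible noise. So bias^2 = 82/5 - 29/10 - 1/2 = 13.

13


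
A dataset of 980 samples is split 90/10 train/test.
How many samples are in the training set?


Test set = 980 * 10% = 98. Training set = 980 - 98 = 882.

882


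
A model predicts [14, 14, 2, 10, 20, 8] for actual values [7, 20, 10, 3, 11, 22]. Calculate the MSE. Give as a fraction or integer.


MSE = (1/6) * ((7-14)^2=49 + (20-14)^2=36 + (10-2)^2=64 + (3-10)^2=49 + (11-20)^2=81 + (22-8)^2=196). Sum = 475. MSE = 475/6.

475/6


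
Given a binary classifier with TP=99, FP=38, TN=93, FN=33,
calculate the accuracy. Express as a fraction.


Accuracy = (TP + TN) / (TP + TN + FP + FN) = (99 + 93) / 263 = 192/263.

192/263


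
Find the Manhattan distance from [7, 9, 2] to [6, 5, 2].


d = sum of absolute differences: |7-6|=1 + |9-5|=4 + |2-2|=0 = 5.

5


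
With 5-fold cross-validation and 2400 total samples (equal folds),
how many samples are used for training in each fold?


Each validation fold has 2400/5 = 480 samples. Training set = 2400 - 480 = 1920.

1920


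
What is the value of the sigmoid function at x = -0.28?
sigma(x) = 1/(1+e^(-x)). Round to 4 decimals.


sigma(-0.28) = 1/(1+e^(0.28)) = 1/(1+1.323130) = 1/2.323130 = 0.4305.

0.4305


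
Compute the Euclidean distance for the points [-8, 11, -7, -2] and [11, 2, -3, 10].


d = sqrt(sum of squared differences). (-8-11)^2=361, (11-2)^2=81, (-7--3)^2=16, (-2-10)^2=144. Sum = 602.

sqrt(602)


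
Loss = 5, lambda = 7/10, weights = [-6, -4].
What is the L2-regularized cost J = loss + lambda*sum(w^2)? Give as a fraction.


L2 sq norm = sum(w^2) = 52. J = 5 + 7/10 * 52 = 207/5.

207/5


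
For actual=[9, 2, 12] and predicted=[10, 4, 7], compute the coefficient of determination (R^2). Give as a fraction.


Mean(y) = 23/3. SS_res = 30. SS_tot = 158/3. R^2 = 1 - 30/(158/3) = 34/79.

34/79


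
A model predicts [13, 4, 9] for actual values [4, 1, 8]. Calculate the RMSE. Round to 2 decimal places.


MSE = 30.3333. RMSE = sqrt(30.3333) = 5.51.

5.51


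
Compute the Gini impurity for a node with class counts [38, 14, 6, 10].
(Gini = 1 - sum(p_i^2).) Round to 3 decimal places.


Total = 68. Proportions: 38/68, 14/68, 6/68, 10/68. sum(p_i^2) = 0.3841. Gini = 1 - 0.3841 = 0.6159, which rounds to 0.616.

0.616


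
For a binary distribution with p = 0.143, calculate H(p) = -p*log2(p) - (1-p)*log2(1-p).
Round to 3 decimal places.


H = -0.143*log2(0.143) - 0.857*log2(0.857) = 0.592.

0.592


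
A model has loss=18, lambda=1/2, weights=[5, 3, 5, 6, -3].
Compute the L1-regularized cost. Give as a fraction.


L1 norm = sum(|w|) = 22. J = 18 + 1/2 * 22 = 29.

29


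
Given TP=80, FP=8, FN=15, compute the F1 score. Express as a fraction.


Precision = 80/88 = 10/11. Recall = 80/95 = 16/19. F1 = 2*P*R/(P+R) = 160/183.

160/183


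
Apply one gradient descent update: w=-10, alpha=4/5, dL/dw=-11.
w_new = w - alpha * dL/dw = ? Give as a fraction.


w_new = -10 - 4/5 * -11 = -10 - -44/5 = -6/5.

-6/5


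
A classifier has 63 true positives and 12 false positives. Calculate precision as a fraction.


Precision = TP / (TP + FP) = 63 / 75 = 21/25.

21/25


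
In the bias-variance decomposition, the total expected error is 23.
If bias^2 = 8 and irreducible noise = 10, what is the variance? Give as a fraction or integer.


Total error = bias^2 + variance + irreducible noise. So variance = 23 - 8 - 10 = 5.

5


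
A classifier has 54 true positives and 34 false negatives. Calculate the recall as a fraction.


Recall = TP / (TP + FN) = 54 / 88 = 27/44.

27/44


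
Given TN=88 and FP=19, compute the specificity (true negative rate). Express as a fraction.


Specificity = TN / (TN + FP) = 88 / 107 = 88/107.

88/107


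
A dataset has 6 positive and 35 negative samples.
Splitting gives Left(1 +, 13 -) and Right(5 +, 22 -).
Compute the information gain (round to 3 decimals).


H(parent) = 0.6006. H(left) = 0.3712, H(right) = 0.6913. Weighted = (14/41)*0.3712 + (27/41)*0.6913 = 0.5820. IG = 0.6006 - 0.5820 = 0.0186, which rounds to 0.019.

0.019


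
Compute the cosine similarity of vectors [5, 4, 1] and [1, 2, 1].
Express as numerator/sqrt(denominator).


dot = 14. |a|^2 = 42, |b|^2 = 6. cos = 14/sqrt(252).

14/sqrt(252)


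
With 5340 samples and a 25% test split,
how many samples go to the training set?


Test set = 5340 * 25% = 1335. Training set = 5340 - 1335 = 4005.

4005


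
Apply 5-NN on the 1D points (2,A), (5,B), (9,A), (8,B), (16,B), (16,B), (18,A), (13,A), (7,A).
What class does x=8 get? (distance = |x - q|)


Distances: |2-8|=6, |5-8|=3, |9-8|=1, |8-8|=0, |16-8|=8, |16-8|=8, |18-8|=10, |13-8|=5, |7-8|=1. 5 nearest: (8,B), (9,A), (7,A), (5,B), (13,A). Counts: {'B': 2, 'A': 3}. Majority class: A.

A


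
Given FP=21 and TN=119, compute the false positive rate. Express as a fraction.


FPR = FP / (FP + TN) = 21 / 140 = 3/20.

3/20


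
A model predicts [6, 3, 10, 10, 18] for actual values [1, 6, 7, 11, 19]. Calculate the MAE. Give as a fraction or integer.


MAE = (1/5) * (|1-6|=5 + |6-3|=3 + |7-10|=3 + |11-10|=1 + |19-18|=1). Sum = 13. MAE = 13/5.

13/5


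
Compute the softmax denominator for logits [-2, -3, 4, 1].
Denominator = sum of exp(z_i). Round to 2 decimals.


Denom = e^-2=0.1353 + e^-3=0.0498 + e^4=54.5982 + e^1=2.7183. Sum = 57.5016, which rounds to 57.50.

57.50


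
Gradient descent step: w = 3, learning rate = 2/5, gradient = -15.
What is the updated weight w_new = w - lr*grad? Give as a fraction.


w_new = 3 - 2/5 * -15 = 3 - -6 = 9.

9


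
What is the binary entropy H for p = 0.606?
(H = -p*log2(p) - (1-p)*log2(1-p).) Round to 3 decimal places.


H = -0.606*log2(0.606) - 0.394*log2(0.394) = 0.967.

0.967


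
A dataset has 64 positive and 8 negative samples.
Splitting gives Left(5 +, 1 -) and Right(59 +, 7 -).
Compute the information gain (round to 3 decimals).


H(parent) = 0.5033. H(left) = 0.6500, H(right) = 0.4879. Weighted = (6/72)*0.6500 + (66/72)*0.4879 = 0.5014. IG = 0.5033 - 0.5014 = 0.0019, which rounds to 0.002.

0.002


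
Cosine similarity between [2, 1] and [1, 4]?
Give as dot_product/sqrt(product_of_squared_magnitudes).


dot = 6. |a|^2 = 5, |b|^2 = 17. cos = 6/sqrt(85).

6/sqrt(85)


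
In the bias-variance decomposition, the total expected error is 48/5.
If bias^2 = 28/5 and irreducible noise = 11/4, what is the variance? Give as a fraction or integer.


Total error = bias^2 + variance + irreducible noise. So variance = 48/5 - 28/5 - 11/4 = 5/4.

5/4


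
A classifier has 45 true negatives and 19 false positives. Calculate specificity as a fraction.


Specificity = TN / (TN + FP) = 45 / 64 = 45/64.

45/64


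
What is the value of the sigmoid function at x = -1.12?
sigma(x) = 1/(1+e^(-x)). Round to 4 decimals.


sigma(-1.12) = 1/(1+e^(1.12)) = 1/(1+3.064854) = 1/4.064854 = 0.2460.

0.2460


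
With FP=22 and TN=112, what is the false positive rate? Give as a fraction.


FPR = FP / (FP + TN) = 22 / 134 = 11/67.

11/67


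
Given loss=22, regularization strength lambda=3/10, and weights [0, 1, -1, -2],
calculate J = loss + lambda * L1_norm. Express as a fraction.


L1 norm = sum(|w|) = 4. J = 22 + 3/10 * 4 = 116/5.

116/5


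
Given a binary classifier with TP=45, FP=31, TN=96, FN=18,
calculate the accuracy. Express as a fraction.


Accuracy = (TP + TN) / (TP + TN + FP + FN) = (45 + 96) / 190 = 141/190.

141/190


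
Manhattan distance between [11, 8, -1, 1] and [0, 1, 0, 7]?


d = sum of absolute differences: |11-0|=11 + |8-1|=7 + |-1-0|=1 + |1-7|=6 = 25.

25


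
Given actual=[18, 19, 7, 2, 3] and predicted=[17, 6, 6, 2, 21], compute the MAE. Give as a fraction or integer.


MAE = (1/5) * (|18-17|=1 + |19-6|=13 + |7-6|=1 + |2-2|=0 + |3-21|=18). Sum = 33. MAE = 33/5.

33/5


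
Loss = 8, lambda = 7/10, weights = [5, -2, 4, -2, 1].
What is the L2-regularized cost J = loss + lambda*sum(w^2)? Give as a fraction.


L2 sq norm = sum(w^2) = 50. J = 8 + 7/10 * 50 = 43.

43


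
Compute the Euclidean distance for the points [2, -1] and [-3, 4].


d = sqrt(sum of squared differences). (2--3)^2=25, (-1-4)^2=25. Sum = 50.

sqrt(50)


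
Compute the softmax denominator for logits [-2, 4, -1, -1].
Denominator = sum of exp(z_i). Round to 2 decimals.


Denom = e^-2=0.1353 + e^4=54.5982 + e^-1=0.3679 + e^-1=0.3679. Sum = 55.4693, which rounds to 55.47.

55.47


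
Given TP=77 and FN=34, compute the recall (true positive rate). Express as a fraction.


Recall = TP / (TP + FN) = 77 / 111 = 77/111.

77/111


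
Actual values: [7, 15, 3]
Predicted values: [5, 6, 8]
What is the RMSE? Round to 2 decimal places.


MSE = 36.6667. RMSE = sqrt(36.6667) = 6.06.

6.06


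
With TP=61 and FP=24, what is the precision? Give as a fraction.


Precision = TP / (TP + FP) = 61 / 85 = 61/85.

61/85


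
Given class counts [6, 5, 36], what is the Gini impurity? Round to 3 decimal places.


Total = 47. Proportions: 6/47, 5/47, 36/47. sum(p_i^2) = 0.6143. Gini = 1 - 0.6143 = 0.3857, which rounds to 0.386.

0.386


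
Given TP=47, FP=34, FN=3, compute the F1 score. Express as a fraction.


Precision = 47/81 = 47/81. Recall = 47/50 = 47/50. F1 = 2*P*R/(P+R) = 94/131.

94/131


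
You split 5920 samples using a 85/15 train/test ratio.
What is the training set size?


Test set = 5920 * 15% = 888. Training set = 5920 - 888 = 5032.

5032


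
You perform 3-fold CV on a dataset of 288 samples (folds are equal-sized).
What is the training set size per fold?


Each validation fold has 288/3 = 96 samples. Training set = 288 - 96 = 192.

192


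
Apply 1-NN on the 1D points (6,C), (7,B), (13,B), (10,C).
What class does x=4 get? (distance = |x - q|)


Distances: |6-4|=2, |7-4|=3, |13-4|=9, |10-4|=6. 1 nearest: (6,C). Counts: {'C': 1}. Majority class: C.

C


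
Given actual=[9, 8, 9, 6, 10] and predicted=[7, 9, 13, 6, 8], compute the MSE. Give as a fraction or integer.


MSE = (1/5) * ((9-7)^2=4 + (8-9)^2=1 + (9-13)^2=16 + (6-6)^2=0 + (10-8)^2=4). Sum = 25. MSE = 5.

5


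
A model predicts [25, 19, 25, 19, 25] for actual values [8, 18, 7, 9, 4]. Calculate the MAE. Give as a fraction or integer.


MAE = (1/5) * (|8-25|=17 + |18-19|=1 + |7-25|=18 + |9-19|=10 + |4-25|=21). Sum = 67. MAE = 67/5.

67/5


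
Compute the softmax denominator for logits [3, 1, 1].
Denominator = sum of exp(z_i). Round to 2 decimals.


Denom = e^3=20.0855 + e^1=2.7183 + e^1=2.7183. Sum = 25.5221, which rounds to 25.52.

25.52


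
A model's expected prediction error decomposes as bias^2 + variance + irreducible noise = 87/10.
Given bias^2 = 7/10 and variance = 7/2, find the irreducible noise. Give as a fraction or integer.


Total error = bias^2 + variance + irreducible noise. So irreducible noise = 87/10 - 7/10 - 7/2 = 9/2.

9/2


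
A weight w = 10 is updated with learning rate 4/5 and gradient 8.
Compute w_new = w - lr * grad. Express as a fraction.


w_new = 10 - 4/5 * 8 = 10 - 32/5 = 18/5.

18/5


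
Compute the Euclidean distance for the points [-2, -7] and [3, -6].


d = sqrt(sum of squared differences). (-2-3)^2=25, (-7--6)^2=1. Sum = 26.

sqrt(26)


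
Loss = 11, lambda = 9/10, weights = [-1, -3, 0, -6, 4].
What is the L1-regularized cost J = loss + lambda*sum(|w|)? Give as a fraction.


L1 norm = sum(|w|) = 14. J = 11 + 9/10 * 14 = 118/5.

118/5


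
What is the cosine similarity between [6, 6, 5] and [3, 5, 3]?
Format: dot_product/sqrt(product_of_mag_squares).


dot = 63. |a|^2 = 97, |b|^2 = 43. cos = 63/sqrt(4171).

63/sqrt(4171)


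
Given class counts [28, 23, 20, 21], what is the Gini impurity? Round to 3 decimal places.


Total = 92. Proportions: 28/92, 23/92, 20/92, 21/92. sum(p_i^2) = 0.2545. Gini = 1 - 0.2545 = 0.7455, which rounds to 0.746.

0.746


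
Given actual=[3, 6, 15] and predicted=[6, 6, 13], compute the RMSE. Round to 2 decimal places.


MSE = 4.3333. RMSE = sqrt(4.3333) = 2.08.

2.08


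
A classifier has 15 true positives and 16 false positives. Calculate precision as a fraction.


Precision = TP / (TP + FP) = 15 / 31 = 15/31.

15/31


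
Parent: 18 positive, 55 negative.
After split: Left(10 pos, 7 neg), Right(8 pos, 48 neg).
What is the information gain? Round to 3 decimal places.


H(parent) = 0.8058. H(left) = 0.9774, H(right) = 0.5917. Weighted = (17/73)*0.9774 + (56/73)*0.5917 = 0.6815. IG = 0.8058 - 0.6815 = 0.1243, which rounds to 0.124.

0.124


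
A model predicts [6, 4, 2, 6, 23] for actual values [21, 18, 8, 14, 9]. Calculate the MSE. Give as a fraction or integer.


MSE = (1/5) * ((21-6)^2=225 + (18-4)^2=196 + (8-2)^2=36 + (14-6)^2=64 + (9-23)^2=196). Sum = 717. MSE = 717/5.

717/5


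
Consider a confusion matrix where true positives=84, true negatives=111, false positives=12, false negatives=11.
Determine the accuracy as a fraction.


Accuracy = (TP + TN) / (TP + TN + FP + FN) = (84 + 111) / 218 = 195/218.

195/218


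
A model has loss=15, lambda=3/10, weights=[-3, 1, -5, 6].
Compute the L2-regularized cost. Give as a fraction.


L2 sq norm = sum(w^2) = 71. J = 15 + 3/10 * 71 = 363/10.

363/10


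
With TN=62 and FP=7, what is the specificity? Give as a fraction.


Specificity = TN / (TN + FP) = 62 / 69 = 62/69.

62/69


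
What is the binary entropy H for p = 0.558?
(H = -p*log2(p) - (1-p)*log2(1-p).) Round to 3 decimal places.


H = -0.558*log2(0.558) - 0.442*log2(0.442) = 0.990.

0.990


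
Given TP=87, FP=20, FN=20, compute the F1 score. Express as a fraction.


Precision = 87/107 = 87/107. Recall = 87/107 = 87/107. F1 = 2*P*R/(P+R) = 87/107.

87/107


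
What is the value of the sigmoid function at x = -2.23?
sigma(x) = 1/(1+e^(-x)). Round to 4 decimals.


sigma(-2.23) = 1/(1+e^(2.23)) = 1/(1+9.299866) = 1/10.299866 = 0.0971.

0.0971


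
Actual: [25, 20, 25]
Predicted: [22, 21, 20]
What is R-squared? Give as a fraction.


Mean(y) = 70/3. SS_res = 35. SS_tot = 50/3. R^2 = 1 - 35/(50/3) = -11/10.

-11/10


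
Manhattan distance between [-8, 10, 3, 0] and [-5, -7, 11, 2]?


d = sum of absolute differences: |-8--5|=3 + |10--7|=17 + |3-11|=8 + |0-2|=2 = 30.

30


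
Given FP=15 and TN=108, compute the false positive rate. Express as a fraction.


FPR = FP / (FP + TN) = 15 / 123 = 5/41.

5/41


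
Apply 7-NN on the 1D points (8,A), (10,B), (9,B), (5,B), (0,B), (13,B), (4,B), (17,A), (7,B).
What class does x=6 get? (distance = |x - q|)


Distances: |8-6|=2, |10-6|=4, |9-6|=3, |5-6|=1, |0-6|=6, |13-6|=7, |4-6|=2, |17-6|=11, |7-6|=1. 7 nearest: (5,B), (7,B), (8,A), (4,B), (9,B), (10,B), (0,B). Counts: {'B': 6, 'A': 1}. Majority class: B.

B


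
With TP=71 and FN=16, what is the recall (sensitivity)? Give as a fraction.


Recall = TP / (TP + FN) = 71 / 87 = 71/87.

71/87


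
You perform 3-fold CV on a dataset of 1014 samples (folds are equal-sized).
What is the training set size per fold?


Each validation fold has 1014/3 = 338 samples. Training set = 1014 - 338 = 676.

676


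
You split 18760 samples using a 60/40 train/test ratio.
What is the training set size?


Test set = 18760 * 40% = 7504. Training set = 18760 - 7504 = 11256.

11256


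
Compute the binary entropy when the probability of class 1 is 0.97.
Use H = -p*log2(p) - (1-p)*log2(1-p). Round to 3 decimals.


H = -0.97*log2(0.97) - 0.03*log2(0.03) = 0.194.

0.194


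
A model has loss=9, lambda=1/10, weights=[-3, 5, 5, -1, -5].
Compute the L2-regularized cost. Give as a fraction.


L2 sq norm = sum(w^2) = 85. J = 9 + 1/10 * 85 = 35/2.

35/2


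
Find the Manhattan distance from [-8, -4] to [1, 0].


d = sum of absolute differences: |-8-1|=9 + |-4-0|=4 = 13.

13


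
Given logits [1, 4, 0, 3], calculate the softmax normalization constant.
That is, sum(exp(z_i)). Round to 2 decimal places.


Denom = e^1=2.7183 + e^4=54.5982 + e^0=1.0000 + e^3=20.0855. Sum = 78.4020, which rounds to 78.40.

78.40


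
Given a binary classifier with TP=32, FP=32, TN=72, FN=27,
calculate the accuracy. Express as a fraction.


Accuracy = (TP + TN) / (TP + TN + FP + FN) = (32 + 72) / 163 = 104/163.

104/163


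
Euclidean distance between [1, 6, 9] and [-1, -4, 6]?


d = sqrt(sum of squared differences). (1--1)^2=4, (6--4)^2=100, (9-6)^2=9. Sum = 113.

sqrt(113)


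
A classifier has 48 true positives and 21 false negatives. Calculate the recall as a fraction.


Recall = TP / (TP + FN) = 48 / 69 = 16/23.

16/23


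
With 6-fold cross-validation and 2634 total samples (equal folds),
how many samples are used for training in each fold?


Each validation fold has 2634/6 = 439 samples. Training set = 2634 - 439 = 2195.

2195


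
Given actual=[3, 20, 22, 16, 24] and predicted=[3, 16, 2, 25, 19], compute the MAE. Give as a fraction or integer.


MAE = (1/5) * (|3-3|=0 + |20-16|=4 + |22-2|=20 + |16-25|=9 + |24-19|=5). Sum = 38. MAE = 38/5.

38/5


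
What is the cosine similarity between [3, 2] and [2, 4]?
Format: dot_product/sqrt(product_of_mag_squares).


dot = 14. |a|^2 = 13, |b|^2 = 20. cos = 14/sqrt(260).

14/sqrt(260)


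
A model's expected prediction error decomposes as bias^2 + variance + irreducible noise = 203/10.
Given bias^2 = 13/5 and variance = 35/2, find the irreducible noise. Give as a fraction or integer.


Total error = bias^2 + variance + irreducible noise. So irreducible noise = 203/10 - 13/5 - 35/2 = 1/5.

1/5


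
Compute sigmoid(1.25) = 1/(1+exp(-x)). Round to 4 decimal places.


sigma(1.25) = 1/(1+e^(-1.25)) = 1/(1+0.286505) = 1/1.286505 = 0.7773.

0.7773


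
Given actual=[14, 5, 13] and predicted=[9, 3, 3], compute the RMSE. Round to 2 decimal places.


MSE = 43.0000. RMSE = sqrt(43.0000) = 6.56.

6.56


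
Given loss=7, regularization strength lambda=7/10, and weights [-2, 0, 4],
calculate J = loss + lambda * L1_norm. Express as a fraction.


L1 norm = sum(|w|) = 6. J = 7 + 7/10 * 6 = 56/5.

56/5


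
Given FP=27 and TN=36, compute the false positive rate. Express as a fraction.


FPR = FP / (FP + TN) = 27 / 63 = 3/7.

3/7


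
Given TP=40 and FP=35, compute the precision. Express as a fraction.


Precision = TP / (TP + FP) = 40 / 75 = 8/15.

8/15


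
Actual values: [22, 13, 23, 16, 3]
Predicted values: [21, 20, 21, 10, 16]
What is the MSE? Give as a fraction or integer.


MSE = (1/5) * ((22-21)^2=1 + (13-20)^2=49 + (23-21)^2=4 + (16-10)^2=36 + (3-16)^2=169). Sum = 259. MSE = 259/5.

259/5


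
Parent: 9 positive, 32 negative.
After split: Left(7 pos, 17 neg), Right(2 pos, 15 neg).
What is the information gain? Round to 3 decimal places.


H(parent) = 0.7593. H(left) = 0.8709, H(right) = 0.5226. Weighted = (24/41)*0.8709 + (17/41)*0.5226 = 0.7265. IG = 0.7593 - 0.7265 = 0.0328, which rounds to 0.033.

0.033


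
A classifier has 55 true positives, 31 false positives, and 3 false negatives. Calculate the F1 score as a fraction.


Precision = 55/86 = 55/86. Recall = 55/58 = 55/58. F1 = 2*P*R/(P+R) = 55/72.

55/72


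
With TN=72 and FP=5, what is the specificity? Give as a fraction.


Specificity = TN / (TN + FP) = 72 / 77 = 72/77.

72/77


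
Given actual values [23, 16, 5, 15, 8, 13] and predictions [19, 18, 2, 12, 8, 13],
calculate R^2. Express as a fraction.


Mean(y) = 40/3. SS_res = 38. SS_tot = 604/3. R^2 = 1 - 38/(604/3) = 245/302.

245/302


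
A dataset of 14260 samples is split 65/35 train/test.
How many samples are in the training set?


Test set = 14260 * 35% = 4991. Training set = 14260 - 4991 = 9269.

9269


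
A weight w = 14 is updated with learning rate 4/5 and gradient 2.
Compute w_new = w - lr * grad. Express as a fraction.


w_new = 14 - 4/5 * 2 = 14 - 8/5 = 62/5.

62/5


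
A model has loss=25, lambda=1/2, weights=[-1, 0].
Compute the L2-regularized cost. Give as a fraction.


L2 sq norm = sum(w^2) = 1. J = 25 + 1/2 * 1 = 51/2.

51/2


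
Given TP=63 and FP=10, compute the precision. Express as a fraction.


Precision = TP / (TP + FP) = 63 / 73 = 63/73.

63/73


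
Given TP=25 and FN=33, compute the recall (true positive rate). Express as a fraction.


Recall = TP / (TP + FN) = 25 / 58 = 25/58.

25/58


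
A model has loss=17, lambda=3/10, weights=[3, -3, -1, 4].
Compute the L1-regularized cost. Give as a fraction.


L1 norm = sum(|w|) = 11. J = 17 + 3/10 * 11 = 203/10.

203/10


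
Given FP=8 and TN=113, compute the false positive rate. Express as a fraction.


FPR = FP / (FP + TN) = 8 / 121 = 8/121.

8/121


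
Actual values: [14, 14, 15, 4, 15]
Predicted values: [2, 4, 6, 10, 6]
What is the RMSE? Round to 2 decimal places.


MSE = 88.4000. RMSE = sqrt(88.4000) = 9.40.

9.40


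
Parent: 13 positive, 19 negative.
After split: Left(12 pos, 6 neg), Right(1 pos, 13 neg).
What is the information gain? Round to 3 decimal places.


H(parent) = 0.9745. H(left) = 0.9183, H(right) = 0.3712. Weighted = (18/32)*0.9183 + (14/32)*0.3712 = 0.6789. IG = 0.9745 - 0.6789 = 0.2956, which rounds to 0.296.

0.296


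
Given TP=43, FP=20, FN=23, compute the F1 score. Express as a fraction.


Precision = 43/63 = 43/63. Recall = 43/66 = 43/66. F1 = 2*P*R/(P+R) = 2/3.

2/3


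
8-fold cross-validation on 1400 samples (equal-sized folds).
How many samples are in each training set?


Each validation fold has 1400/8 = 175 samples. Training set = 1400 - 175 = 1225.

1225


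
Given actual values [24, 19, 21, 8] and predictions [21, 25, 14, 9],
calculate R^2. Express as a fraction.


Mean(y) = 18. SS_res = 95. SS_tot = 146. R^2 = 1 - 95/(146) = 51/146.

51/146


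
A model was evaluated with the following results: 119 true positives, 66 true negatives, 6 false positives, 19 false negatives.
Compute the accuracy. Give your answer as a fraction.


Accuracy = (TP + TN) / (TP + TN + FP + FN) = (119 + 66) / 210 = 37/42.

37/42


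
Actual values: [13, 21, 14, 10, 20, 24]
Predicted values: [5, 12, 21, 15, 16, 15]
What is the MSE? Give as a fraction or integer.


MSE = (1/6) * ((13-5)^2=64 + (21-12)^2=81 + (14-21)^2=49 + (10-15)^2=25 + (20-16)^2=16 + (24-15)^2=81). Sum = 316. MSE = 158/3.

158/3


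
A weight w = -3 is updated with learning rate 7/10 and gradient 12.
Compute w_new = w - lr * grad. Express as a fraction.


w_new = -3 - 7/10 * 12 = -3 - 42/5 = -57/5.

-57/5


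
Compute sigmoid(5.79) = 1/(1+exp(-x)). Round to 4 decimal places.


sigma(5.79) = 1/(1+e^(-5.79)) = 1/(1+0.003058) = 1/1.003058 = 0.9970.

0.9970


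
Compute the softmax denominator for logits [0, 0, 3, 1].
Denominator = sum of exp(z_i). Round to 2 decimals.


Denom = e^0=1.0000 + e^0=1.0000 + e^3=20.0855 + e^1=2.7183. Sum = 24.8038, which rounds to 24.80.

24.80


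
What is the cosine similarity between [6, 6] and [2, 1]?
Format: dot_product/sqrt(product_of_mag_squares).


dot = 18. |a|^2 = 72, |b|^2 = 5. cos = 18/sqrt(360).

18/sqrt(360)


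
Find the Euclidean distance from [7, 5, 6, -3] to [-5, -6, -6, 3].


d = sqrt(sum of squared differences). (7--5)^2=144, (5--6)^2=121, (6--6)^2=144, (-3-3)^2=36. Sum = 445.

sqrt(445)


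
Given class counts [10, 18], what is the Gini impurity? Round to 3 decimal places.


Total = 28. Proportions: 10/28, 18/28. sum(p_i^2) = 0.5408. Gini = 1 - 0.5408 = 0.4592, which rounds to 0.459.

0.459


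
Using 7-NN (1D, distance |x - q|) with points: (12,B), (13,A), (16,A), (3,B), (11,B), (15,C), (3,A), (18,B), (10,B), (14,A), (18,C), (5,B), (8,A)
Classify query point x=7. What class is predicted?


Distances: |12-7|=5, |13-7|=6, |16-7|=9, |3-7|=4, |11-7|=4, |15-7|=8, |3-7|=4, |18-7|=11, |10-7|=3, |14-7|=7, |18-7|=11, |5-7|=2, |8-7|=1. 7 nearest: (8,A), (5,B), (10,B), (3,A), (3,B), (11,B), (12,B). Counts: {'A': 2, 'B': 5}. Majority class: B.

B


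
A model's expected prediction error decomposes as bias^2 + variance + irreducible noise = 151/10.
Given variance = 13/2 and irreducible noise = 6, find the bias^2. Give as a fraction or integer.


Total error = bias^2 + variance + irreducible noise. So bias^2 = 151/10 - 13/2 - 6 = 13/5.

13/5


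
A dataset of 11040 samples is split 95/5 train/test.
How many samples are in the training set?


Test set = 11040 * 5% = 552. Training set = 11040 - 552 = 10488.

10488


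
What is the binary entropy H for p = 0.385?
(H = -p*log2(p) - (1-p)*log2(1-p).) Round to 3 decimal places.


H = -0.385*log2(0.385) - 0.615*log2(0.615) = 0.961.

0.961


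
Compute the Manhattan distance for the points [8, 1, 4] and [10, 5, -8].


d = sum of absolute differences: |8-10|=2 + |1-5|=4 + |4--8|=12 = 18.

18


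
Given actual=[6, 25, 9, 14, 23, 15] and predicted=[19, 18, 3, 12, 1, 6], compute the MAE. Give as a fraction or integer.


MAE = (1/6) * (|6-19|=13 + |25-18|=7 + |9-3|=6 + |14-12|=2 + |23-1|=22 + |15-6|=9). Sum = 59. MAE = 59/6.

59/6


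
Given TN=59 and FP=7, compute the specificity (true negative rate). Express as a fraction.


Specificity = TN / (TN + FP) = 59 / 66 = 59/66.

59/66


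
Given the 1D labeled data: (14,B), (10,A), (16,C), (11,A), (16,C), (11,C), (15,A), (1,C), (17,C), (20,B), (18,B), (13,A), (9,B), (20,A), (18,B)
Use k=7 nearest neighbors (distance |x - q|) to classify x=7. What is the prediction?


Distances: |14-7|=7, |10-7|=3, |16-7|=9, |11-7|=4, |16-7|=9, |11-7|=4, |15-7|=8, |1-7|=6, |17-7|=10, |20-7|=13, |18-7|=11, |13-7|=6, |9-7|=2, |20-7|=13, |18-7|=11. 7 nearest: (9,B), (10,A), (11,A), (11,C), (13,A), (1,C), (14,B). Counts: {'B': 2, 'A': 3, 'C': 2}. Majority class: A.

A


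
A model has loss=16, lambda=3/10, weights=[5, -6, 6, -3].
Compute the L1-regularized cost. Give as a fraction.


L1 norm = sum(|w|) = 20. J = 16 + 3/10 * 20 = 22.

22


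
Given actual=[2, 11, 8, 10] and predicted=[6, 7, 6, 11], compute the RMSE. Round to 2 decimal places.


MSE = 9.2500. RMSE = sqrt(9.2500) = 3.04.

3.04


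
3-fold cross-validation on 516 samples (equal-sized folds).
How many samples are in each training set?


Each validation fold has 516/3 = 172 samples. Training set = 516 - 172 = 344.

344


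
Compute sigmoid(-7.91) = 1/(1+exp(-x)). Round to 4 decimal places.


sigma(-7.91) = 1/(1+e^(7.91)) = 1/(1+2724.390466) = 1/2725.390466 = 0.0004.

0.0004


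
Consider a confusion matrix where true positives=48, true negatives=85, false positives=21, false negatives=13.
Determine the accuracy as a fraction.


Accuracy = (TP + TN) / (TP + TN + FP + FN) = (48 + 85) / 167 = 133/167.

133/167


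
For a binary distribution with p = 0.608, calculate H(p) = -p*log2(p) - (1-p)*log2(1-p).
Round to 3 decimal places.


H = -0.608*log2(0.608) - 0.392*log2(0.392) = 0.966.

0.966


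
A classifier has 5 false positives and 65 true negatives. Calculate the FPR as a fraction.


FPR = FP / (FP + TN) = 5 / 70 = 1/14.

1/14


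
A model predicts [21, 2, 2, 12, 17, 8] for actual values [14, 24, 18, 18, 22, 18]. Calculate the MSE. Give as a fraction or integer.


MSE = (1/6) * ((14-21)^2=49 + (24-2)^2=484 + (18-2)^2=256 + (18-12)^2=36 + (22-17)^2=25 + (18-8)^2=100). Sum = 950. MSE = 475/3.

475/3


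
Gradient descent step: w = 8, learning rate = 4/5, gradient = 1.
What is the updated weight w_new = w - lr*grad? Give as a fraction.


w_new = 8 - 4/5 * 1 = 8 - 4/5 = 36/5.

36/5


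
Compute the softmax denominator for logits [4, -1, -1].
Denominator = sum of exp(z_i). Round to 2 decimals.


Denom = e^4=54.5982 + e^-1=0.3679 + e^-1=0.3679. Sum = 55.3340, which rounds to 55.33.

55.33


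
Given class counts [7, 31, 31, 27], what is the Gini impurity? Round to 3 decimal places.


Total = 96. Proportions: 7/96, 31/96, 31/96, 27/96. sum(p_i^2) = 0.2930. Gini = 1 - 0.2930 = 0.7070, which rounds to 0.707.

0.707


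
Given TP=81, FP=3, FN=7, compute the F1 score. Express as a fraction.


Precision = 81/84 = 27/28. Recall = 81/88 = 81/88. F1 = 2*P*R/(P+R) = 81/86.

81/86


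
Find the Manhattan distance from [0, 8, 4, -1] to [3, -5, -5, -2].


d = sum of absolute differences: |0-3|=3 + |8--5|=13 + |4--5|=9 + |-1--2|=1 = 26.

26


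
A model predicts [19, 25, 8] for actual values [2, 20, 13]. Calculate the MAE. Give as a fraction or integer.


MAE = (1/3) * (|2-19|=17 + |20-25|=5 + |13-8|=5). Sum = 27. MAE = 9.

9


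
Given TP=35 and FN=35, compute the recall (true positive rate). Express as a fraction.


Recall = TP / (TP + FN) = 35 / 70 = 1/2.

1/2


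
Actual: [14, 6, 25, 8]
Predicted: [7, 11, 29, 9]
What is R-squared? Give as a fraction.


Mean(y) = 53/4. SS_res = 91. SS_tot = 875/4. R^2 = 1 - 91/(875/4) = 73/125.

73/125


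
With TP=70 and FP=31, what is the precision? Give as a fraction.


Precision = TP / (TP + FP) = 70 / 101 = 70/101.

70/101


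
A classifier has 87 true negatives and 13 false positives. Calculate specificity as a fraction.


Specificity = TN / (TN + FP) = 87 / 100 = 87/100.

87/100


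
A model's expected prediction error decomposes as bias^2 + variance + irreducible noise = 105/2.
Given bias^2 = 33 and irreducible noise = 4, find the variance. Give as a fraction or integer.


Total error = bias^2 + variance + irreducible noise. So variance = 105/2 - 33 - 4 = 31/2.

31/2


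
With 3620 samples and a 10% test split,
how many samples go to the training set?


Test set = 3620 * 10% = 362. Training set = 3620 - 362 = 3258.

3258


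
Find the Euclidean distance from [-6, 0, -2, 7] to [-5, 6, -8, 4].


d = sqrt(sum of squared differences). (-6--5)^2=1, (0-6)^2=36, (-2--8)^2=36, (7-4)^2=9. Sum = 82.

sqrt(82)


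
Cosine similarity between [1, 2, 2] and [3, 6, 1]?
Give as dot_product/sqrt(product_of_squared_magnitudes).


dot = 17. |a|^2 = 9, |b|^2 = 46. cos = 17/sqrt(414).

17/sqrt(414)


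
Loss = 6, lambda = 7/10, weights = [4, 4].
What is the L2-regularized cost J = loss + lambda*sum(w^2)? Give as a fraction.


L2 sq norm = sum(w^2) = 32. J = 6 + 7/10 * 32 = 142/5.

142/5


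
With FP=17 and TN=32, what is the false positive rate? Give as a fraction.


FPR = FP / (FP + TN) = 17 / 49 = 17/49.

17/49


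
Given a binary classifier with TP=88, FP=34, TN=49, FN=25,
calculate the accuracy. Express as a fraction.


Accuracy = (TP + TN) / (TP + TN + FP + FN) = (88 + 49) / 196 = 137/196.

137/196


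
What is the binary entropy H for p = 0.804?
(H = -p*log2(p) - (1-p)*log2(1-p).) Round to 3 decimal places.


H = -0.804*log2(0.804) - 0.196*log2(0.196) = 0.714.

0.714


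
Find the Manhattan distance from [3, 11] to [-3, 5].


d = sum of absolute differences: |3--3|=6 + |11-5|=6 = 12.

12


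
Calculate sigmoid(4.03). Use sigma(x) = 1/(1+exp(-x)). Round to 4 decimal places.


sigma(4.03) = 1/(1+e^(-4.03)) = 1/(1+0.017774) = 1/1.017774 = 0.9825.

0.9825


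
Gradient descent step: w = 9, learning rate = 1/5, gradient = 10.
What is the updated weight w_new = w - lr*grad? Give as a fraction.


w_new = 9 - 1/5 * 10 = 9 - 2 = 7.

7


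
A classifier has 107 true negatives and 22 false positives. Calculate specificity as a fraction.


Specificity = TN / (TN + FP) = 107 / 129 = 107/129.

107/129


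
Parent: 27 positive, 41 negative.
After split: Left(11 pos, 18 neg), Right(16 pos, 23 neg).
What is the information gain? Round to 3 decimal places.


H(parent) = 0.9692. H(left) = 0.9576, H(right) = 0.9766. Weighted = (29/68)*0.9576 + (39/68)*0.9766 = 0.9685. IG = 0.9692 - 0.9685 = 0.0007, which rounds to 0.001.

0.001


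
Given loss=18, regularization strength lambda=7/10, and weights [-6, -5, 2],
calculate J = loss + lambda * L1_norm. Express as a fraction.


L1 norm = sum(|w|) = 13. J = 18 + 7/10 * 13 = 271/10.

271/10


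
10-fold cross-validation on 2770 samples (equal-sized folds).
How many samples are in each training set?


Each validation fold has 2770/10 = 277 samples. Training set = 2770 - 277 = 2493.

2493


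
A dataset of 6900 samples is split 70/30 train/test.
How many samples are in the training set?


Test set = 6900 * 30% = 2070. Training set = 6900 - 2070 = 4830.

4830


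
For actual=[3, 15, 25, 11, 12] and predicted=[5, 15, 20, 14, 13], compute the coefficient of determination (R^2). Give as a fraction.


Mean(y) = 66/5. SS_res = 39. SS_tot = 1264/5. R^2 = 1 - 39/(1264/5) = 1069/1264.

1069/1264


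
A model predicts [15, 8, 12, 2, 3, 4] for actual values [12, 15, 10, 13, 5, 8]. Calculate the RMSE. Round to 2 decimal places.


MSE = 33.8333. RMSE = sqrt(33.8333) = 5.82.

5.82


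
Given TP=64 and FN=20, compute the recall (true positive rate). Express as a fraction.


Recall = TP / (TP + FN) = 64 / 84 = 16/21.

16/21


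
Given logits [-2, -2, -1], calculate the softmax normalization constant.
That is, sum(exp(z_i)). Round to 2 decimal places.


Denom = e^-2=0.1353 + e^-2=0.1353 + e^-1=0.3679. Sum = 0.6385, which rounds to 0.64.

0.64


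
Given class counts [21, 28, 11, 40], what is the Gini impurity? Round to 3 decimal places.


Total = 100. Proportions: 21/100, 28/100, 11/100, 40/100. sum(p_i^2) = 0.2946. Gini = 1 - 0.2946 = 0.7054, which rounds to 0.705.

0.705


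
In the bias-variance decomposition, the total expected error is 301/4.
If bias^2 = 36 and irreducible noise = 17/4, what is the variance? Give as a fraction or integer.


Total error = bias^2 + variance + irreducible noise. So variance = 301/4 - 36 - 17/4 = 35.

35


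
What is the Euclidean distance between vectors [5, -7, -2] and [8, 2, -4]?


d = sqrt(sum of squared differences). (5-8)^2=9, (-7-2)^2=81, (-2--4)^2=4. Sum = 94.

sqrt(94)


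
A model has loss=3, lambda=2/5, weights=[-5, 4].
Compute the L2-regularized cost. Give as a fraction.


L2 sq norm = sum(w^2) = 41. J = 3 + 2/5 * 41 = 97/5.

97/5


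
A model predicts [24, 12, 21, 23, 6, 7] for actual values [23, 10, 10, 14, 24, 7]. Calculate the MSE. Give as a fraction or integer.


MSE = (1/6) * ((23-24)^2=1 + (10-12)^2=4 + (10-21)^2=121 + (14-23)^2=81 + (24-6)^2=324 + (7-7)^2=0). Sum = 531. MSE = 177/2.

177/2


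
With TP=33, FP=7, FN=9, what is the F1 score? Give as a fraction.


Precision = 33/40 = 33/40. Recall = 33/42 = 11/14. F1 = 2*P*R/(P+R) = 33/41.

33/41


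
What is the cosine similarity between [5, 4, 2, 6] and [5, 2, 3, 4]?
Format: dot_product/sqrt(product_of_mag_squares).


dot = 63. |a|^2 = 81, |b|^2 = 54. cos = 63/sqrt(4374).

63/sqrt(4374)


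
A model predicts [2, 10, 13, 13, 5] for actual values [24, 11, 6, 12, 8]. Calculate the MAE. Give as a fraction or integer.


MAE = (1/5) * (|24-2|=22 + |11-10|=1 + |6-13|=7 + |12-13|=1 + |8-5|=3). Sum = 34. MAE = 34/5.

34/5


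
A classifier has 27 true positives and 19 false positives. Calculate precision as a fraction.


Precision = TP / (TP + FP) = 27 / 46 = 27/46.

27/46


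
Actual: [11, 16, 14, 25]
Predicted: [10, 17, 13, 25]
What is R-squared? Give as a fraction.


Mean(y) = 33/2. SS_res = 3. SS_tot = 109. R^2 = 1 - 3/(109) = 106/109.

106/109


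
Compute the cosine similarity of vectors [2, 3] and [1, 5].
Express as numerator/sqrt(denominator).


dot = 17. |a|^2 = 13, |b|^2 = 26. cos = 17/sqrt(338).

17/sqrt(338)


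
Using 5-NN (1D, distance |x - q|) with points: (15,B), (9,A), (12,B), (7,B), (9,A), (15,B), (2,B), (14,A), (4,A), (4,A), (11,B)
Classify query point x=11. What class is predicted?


Distances: |15-11|=4, |9-11|=2, |12-11|=1, |7-11|=4, |9-11|=2, |15-11|=4, |2-11|=9, |14-11|=3, |4-11|=7, |4-11|=7, |11-11|=0. 5 nearest: (11,B), (12,B), (9,A), (9,A), (14,A). Counts: {'B': 2, 'A': 3}. Majority class: A.

A


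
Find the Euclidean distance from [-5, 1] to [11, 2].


d = sqrt(sum of squared differences). (-5-11)^2=256, (1-2)^2=1. Sum = 257.

sqrt(257)


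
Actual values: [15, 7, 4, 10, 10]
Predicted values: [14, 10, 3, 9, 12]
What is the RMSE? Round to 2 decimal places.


MSE = 3.2000. RMSE = sqrt(3.2000) = 1.79.

1.79


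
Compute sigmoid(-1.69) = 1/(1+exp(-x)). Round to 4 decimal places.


sigma(-1.69) = 1/(1+e^(1.69)) = 1/(1+5.419481) = 1/6.419481 = 0.1558.

0.1558


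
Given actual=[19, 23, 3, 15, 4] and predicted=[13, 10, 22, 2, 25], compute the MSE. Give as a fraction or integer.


MSE = (1/5) * ((19-13)^2=36 + (23-10)^2=169 + (3-22)^2=361 + (15-2)^2=169 + (4-25)^2=441). Sum = 1176. MSE = 1176/5.

1176/5


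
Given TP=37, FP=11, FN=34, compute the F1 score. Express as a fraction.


Precision = 37/48 = 37/48. Recall = 37/71 = 37/71. F1 = 2*P*R/(P+R) = 74/119.

74/119
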